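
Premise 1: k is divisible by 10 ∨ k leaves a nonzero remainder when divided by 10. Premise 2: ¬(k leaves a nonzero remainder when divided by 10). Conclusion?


Disjunctive syllogism: P ∨ Q, ¬P ⊢ Q
Disjunction: k is divisible by 10 ∨ k leaves a nonzero remainder when divided by 10
We know it is not the case that k leaves a nonzero remainder when divided by 10.
By disjunctive syllogism, the other disjunct must be true.

k is divisible by 10


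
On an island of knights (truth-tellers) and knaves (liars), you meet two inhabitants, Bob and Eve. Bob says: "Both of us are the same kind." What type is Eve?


Bob says: "Both of us are the same kind."
Case 1: Bob is a Knight (truth-teller)
  Statement is true → they ARE the same → Eve is also a Knight
Case 2: Bob is a Knave (liar)
  Statement is false → they are NOT the same → Eve is a Knight
In both cases, Eve is a Knight.

Knight


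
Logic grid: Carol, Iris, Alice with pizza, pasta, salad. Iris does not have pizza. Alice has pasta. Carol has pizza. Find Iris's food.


From clues:
  Alice → pasta
  Carol → pizza
By elimination, Iris gets the remaining.

salad


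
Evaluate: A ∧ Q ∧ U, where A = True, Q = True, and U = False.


A = True, Q = True, U = False
Step 1: A ∧ Q = True AND True = True
Step 2: (True) ∧ U = (True) AND False = False
AND is true only when ALL operands are true.

False


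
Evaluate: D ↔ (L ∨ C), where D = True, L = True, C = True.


D = True, L = True, C = True
Step 1: L ∨ C = True OR True = True
Step 2: D ↔ (True): true when both sides have same truth value.
Result: True ↔ True = True

True


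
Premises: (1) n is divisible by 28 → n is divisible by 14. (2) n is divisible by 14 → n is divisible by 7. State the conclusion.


Hypothetical syllogism: P → Q, Q → R ⊢ P → R
Premise 1: n is divisible by 28 → n is divisible by 14
Premise 2: n is divisible by 14 → n is divisible by 7
Chain the implications: the middle term (n is divisible by 14) links the two.
Conclusion: If n is divisible by 28, then n is divisible by 7.

If n is divisible by 28, then n is divisible by 7.


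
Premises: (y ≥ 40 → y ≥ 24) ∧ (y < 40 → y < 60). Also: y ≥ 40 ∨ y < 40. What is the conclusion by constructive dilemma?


Constructive dilemma: (P → Q) ∧ (R → S), P ∨ R ⊢ Q ∨ S
Premise 1: y ≥ 40 → y ≥ 24
Premise 2: y < 40 → y < 60
Premise 3: y ≥ 40 ∨ y < 40
Case 1: Assuming y ≥ 40, then by Premise 1, y ≥ 24.
Case 2: Assuming y < 40, then by Premise 2, y < 60.
Since one of y ≥ 40 or y < 40 must hold, we get y ≥ 24 or y < 60.

y ≥ 24 or y < 60.


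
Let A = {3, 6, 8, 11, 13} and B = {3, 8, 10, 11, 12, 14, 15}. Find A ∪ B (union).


A = {3, 6, 8, 11, 13}
B = {3, 8, 10, 11, 12, 14, 15}
Operation: union
All elements combined: 3, 6, 8, 10, 11, 12, 13, 14, 15

{3, 6, 8, 10, 11, 12, 13, 14, 15}


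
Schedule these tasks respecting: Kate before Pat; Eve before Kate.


Constraints: Kate before Pat; Eve before Kate
Method: repeatedly schedule the remaining task that has no remaining task required before it.
  Step 1: remaining {Pat, Eve, Kate}; every task except Eve still has a predecessor pending → schedule Eve.
  Step 2: remaining {Pat, Kate}; every task except Kate still has a predecessor pending → schedule Kate.
  Step 3: only Pat remains → schedule Pat.
Resulting order:

Eve → Kate → Pat


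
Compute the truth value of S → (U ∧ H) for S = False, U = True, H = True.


S = False, U = True, H = True
Step 1: U ∧ H = True AND True = True
Step 2: S → (True): false only when S=True and consequent=False.
Result: True

True


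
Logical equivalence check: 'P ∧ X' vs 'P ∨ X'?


Expression 1: P ∧ X
Expression 2: P ∨ X
Truth table (P X | Expr1 Expr2):
  T T |   T     T
  T F |   F     T   ← differ
  F T |   F     T   ← differ
  F F |   F     F
Counterexample: P=T, X=F gives Expr1 = F but Expr2 = T, so the expressions are NOT logically equivalent.

No


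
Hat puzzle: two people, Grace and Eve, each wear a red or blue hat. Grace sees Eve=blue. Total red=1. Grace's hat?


Total red = 1, Eve = blue
Red accounted for: 0
Remaining for Grace: 1
Grace's hat is red.

red


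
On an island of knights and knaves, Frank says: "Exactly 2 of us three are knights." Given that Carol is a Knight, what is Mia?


Frank claims exactly 2 knights among Frank, Carol, Mia.
Given: Carol is a Knight.

Case 1: Frank is a Knight (tells truth)
  Then exactly 2 of the three are knights.
  Counting Frank, Carol: 2 knight(s) so far. Need 0 more → Mia = Knave.
Case 2: Frank is a Knave (lies)
  Then the count is NOT 2.
  If Mia = Knight, count = 2 = 2 → claim would be true, contradicts lie.
  If Mia = Knave, count = 1 ≠ 2 → lie confirmed ✓

Mia is a Knave.

Knave


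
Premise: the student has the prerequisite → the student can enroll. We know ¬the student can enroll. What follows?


Modus tollens: P → Q, ¬Q ⊢ ¬P
P: the student has the prerequisite
Q: the student can enroll
We have P → Q and Q is false.
By modus tollens, P must be false.

It is not the case that the student has the prerequisite


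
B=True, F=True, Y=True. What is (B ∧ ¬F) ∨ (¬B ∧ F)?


B = True, F = True, Y = True
Expression: (B ∧ ¬F) ∨ (¬B ∧ F)
Step 1: ¬F = NOT True = False
Step 2: B ∧ ¬F = True AND False = False
Step 3: ¬B = NOT True = False
Step 4: ¬B ∧ F = False AND True = False
Step 5: (False) ∨ (False) = False OR False = False

False


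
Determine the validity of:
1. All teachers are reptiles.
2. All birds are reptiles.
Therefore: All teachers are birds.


Premise 1: All teachers are reptiles.
Premise 2: All birds are reptiles.
Conclusion: All teachers are birds.
Fallacy: undistributed middle. reptiles is predicate in both.
Counterexample: teachers and birds could be disjoint subsets of reptiles.

Invalid


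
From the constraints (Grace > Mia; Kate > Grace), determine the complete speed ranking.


Constraints: Grace > Mia; Kate > Grace
Method: at each step, the next-highest is the one remaining person who never appears on the smaller side of a constraint between remaining people.
  Step 1: remaining {Kate, Grace, Mia}; on the smaller side: {Grace, Mia} → Kate is next (Kate > Grace).
  Step 2: remaining {Grace, Mia}; on the smaller side: {Mia} → Grace is next (Grace > Mia).
  Step 3: only Mia remains → lowest.
Final ranking (highest to lowest):

Kate > Grace > Mia


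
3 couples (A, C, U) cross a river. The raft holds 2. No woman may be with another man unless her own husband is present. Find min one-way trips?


Label couples A, C, U (H = husband, W = wife).
Counting alone: 6 people, the raft carries 2 and someone must bring it back, so each round trip nets at most +1 on the far side until the last crossing → at least 9 trips. The jealousy constraint makes 9 impossible; the shortest valid schedule has 11:
1. WA+WC →  (far: WA,WC; near: HA,HC,HU,WU)
2. WA ←       (far: WC; near: HA,HC,HU,WA,WU)
3. WA+WU →  (far: WA,WC,WU; near: HA,HC,HU)
4. WA ←       (far: WC,WU; near: HA,HC,HU,WA)
5. HC+HU →  (far: HC,WC,HU,WU; near: HA,WA)
6. HC+WC ←  (far: HU,WU; near: HA,WA,HC,WC)
7. HA+HC →  (far: HA,HC,HU,WU; near: WA,WC)
8. WU ←       (far: HA,HC,HU; near: WA,WC,WU)
9. WA+WC →  (far: HA,WA,HC,WC,HU; near: WU)
10. HU ←      (far: HA,WA,HC,WC; near: HU,WU)
11. HU+WU → (far: all six; near: empty)
In every state each wife is either with her husband or with no other man.
Minimum trips = 11

11


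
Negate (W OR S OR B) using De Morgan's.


De Morgan's law: ¬(P ∨ Q ∨ R) ≡ ¬P ∧ ¬Q ∧ ¬R
¬(W ∨ S ∨ B) = ¬W ∧ ¬S ∧ ¬B

¬W ∧ ¬S ∧ ¬B


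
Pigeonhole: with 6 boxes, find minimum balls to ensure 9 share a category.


Pigeonhole: to guarantee k in one of n categories, need (k-1)×n + 1.
k = 9, n = 6
Minimum = (9-1) × 6 + 1 = 8 × 6 + 1

49


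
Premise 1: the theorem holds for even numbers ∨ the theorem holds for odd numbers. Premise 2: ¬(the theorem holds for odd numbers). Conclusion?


Disjunctive syllogism: P ∨ Q, ¬P ⊢ Q
Disjunction: the theorem holds for even numbers ∨ the theorem holds for odd numbers
We know it is not the case that the theorem holds for odd numbers.
By disjunctive syllogism, the other disjunct must be true.

The theorem holds for even numbers


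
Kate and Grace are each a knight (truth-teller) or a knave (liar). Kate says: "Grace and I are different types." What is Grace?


Kate says: "Grace and I are different types."
Case 1: Kate is a Knight (truth-teller)
  Statement is true → they ARE different → Grace is a Knave
Case 2: Kate is a Knave (liar)
  Statement is false → they are NOT different → Grace is a Knave
In both cases, Grace is a Knave.

Knave


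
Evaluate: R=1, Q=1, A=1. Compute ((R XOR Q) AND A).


R XOR Q = 1^1 = 0
0 AND 1 = 0

0


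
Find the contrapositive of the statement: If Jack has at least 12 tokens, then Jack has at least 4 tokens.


Original: If Jack has at least 12 tokens, then Jack has at least 4 tokens
Contrapositive: If ¬Q, then ¬P
Negate Q: not (Jack has at least 4 tokens)
Negate P: not (Jack has at least 12 tokens)

If not (Jack has at least 4 tokens), then not (Jack has at least 12 tokens).


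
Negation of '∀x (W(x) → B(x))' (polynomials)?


Original: ∀x (W(x) → B(x))
Rule: ¬∀→∃, ¬∃→∀, negate predicate.
Negation: ∃x (W(x) ∧ ¬B(x))

∃x (W(x) ∧ ¬B(x))


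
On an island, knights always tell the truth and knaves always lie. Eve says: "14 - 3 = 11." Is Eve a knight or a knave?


Statement: "14 - 3 = 11."
Actual: 14 - 3 = 11
Claimed: 11
Statement is TRUE → Eve tells the truth → Knight

Knight


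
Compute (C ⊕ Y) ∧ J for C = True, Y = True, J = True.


C = True, Y = True, J = True
Step 1: C ⊕ Y = True XOR True = False
Step 2: False ∧ J = False AND True = False
XOR true when exactly one of C,Y is true; then AND with J.

False


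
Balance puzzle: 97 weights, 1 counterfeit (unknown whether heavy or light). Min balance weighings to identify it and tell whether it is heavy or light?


Let n = 97. 194 possibilities (n weights × lighter/heavier); each weighing has 3 outcomes.
Bound for k weighings: say the first weighing puts j weights on each pan. If it tips, the 2j weighed weights remain suspects (each with a known direction) and k-1 weighings give 3^(k-1) outcomes; 3^(k-1) is odd, so 2j ≤ 3^(k-1) - 1. If it balances, the n - 2j unweighed weights remain with direction unknown: 2(n - 2j) ≤ 3^(k-1) - 1 by the same parity argument. Adding, n ≤ (3^(k-1) - 1) + (3^(k-1) - 1)/2 = (3^k - 3)/2, and the classical three-group strategy achieves this (3 weights in 2 weighings, 12 in 3, 39 in 4, 120 in 5).
So we need the smallest k with (3^k - 3)/2 ≥ 97.
k = 4: (3^4 - 3)/2 = 39 < 97 ✗
k = 5: (3^5 - 3)/2 = 120 ≥ 97 ✓

5


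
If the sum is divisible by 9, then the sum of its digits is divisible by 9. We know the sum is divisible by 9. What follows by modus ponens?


Modus ponens: P → Q, P ⊢ Q
P: the sum is divisible by 9
Q: the sum of its digits is divisible by 9
We have P → Q and P is true.
By modus ponens, Q must be true.

The sum of its digits is divisible by 9


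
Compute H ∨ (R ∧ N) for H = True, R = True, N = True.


H = True, R = True, N = True
Step 1: R ∧ N = True AND True = True
Step 2: H ∨ True = True OR True = True
AND evaluated first (higher precedence); then OR applied.

True


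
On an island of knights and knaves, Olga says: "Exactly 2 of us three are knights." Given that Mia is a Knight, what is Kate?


Olga claims exactly 2 knights among Olga, Mia, Kate.
Given: Mia is a Knight.

Case 1: Olga is a Knight (tells truth)
  Then exactly 2 of the three are knights.
  Counting Olga, Mia: 2 knight(s) so far. Need 0 more → Kate = Knave.
Case 2: Olga is a Knave (lies)
  Then the count is NOT 2.
  If Kate = Knight, count = 2 = 2 → claim would be true, contradicts lie.
  If Kate = Knave, count = 1 ≠ 2 → lie confirmed ✓

Kate is a Knave.

Knave


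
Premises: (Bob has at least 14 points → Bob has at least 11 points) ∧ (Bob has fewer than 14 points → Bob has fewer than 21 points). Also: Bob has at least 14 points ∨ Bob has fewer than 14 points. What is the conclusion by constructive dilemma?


Constructive dilemma: (P → Q) ∧ (R → S), P ∨ R ⊢ Q ∨ S
Premise 1: Bob has at least 14 points → Bob has at least 11 points
Premise 2: Bob has fewer than 14 points → Bob has fewer than 21 points
Premise 3: Bob has at least 14 points ∨ Bob has fewer than 14 points
Case 1: Assuming Bob has at least 14 points, then by Premise 1, Bob has at least 11 points.
Case 2: Assuming Bob has fewer than 14 points, then by Premise 2, Bob has fewer than 21 points.
Since one of Bob has at least 14 points or Bob has fewer than 14 points must hold, we get Bob has at least 11 points or Bob has fewer than 21 points.

Bob has at least 11 points or Bob has fewer than 21 points.


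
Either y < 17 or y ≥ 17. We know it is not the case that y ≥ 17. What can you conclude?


Disjunctive syllogism: P ∨ Q, ¬P ⊢ Q
Disjunction: y < 17 ∨ y ≥ 17
We know it is not the case that y ≥ 17.
By disjunctive syllogism, the other disjunct must be true.

y < 17


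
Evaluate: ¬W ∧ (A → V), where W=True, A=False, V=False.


W = True, A = False, V = False
Expression: ¬W ∧ (A → V)
Step 1: ¬W = NOT True = False
Step 2: A → V = False → False (false only if A=True, V=False) = True
Step 3: (False) ∧ (True) = False AND True = False

False


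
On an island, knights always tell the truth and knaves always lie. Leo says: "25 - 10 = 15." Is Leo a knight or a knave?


Statement: "25 - 10 = 15."
Actual: 25 - 10 = 15
Claimed: 15
Statement is TRUE → Leo tells the truth → Knight

Knight


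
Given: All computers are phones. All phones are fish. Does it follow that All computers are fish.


Premise 1: All computers are phones.
Premise 2: All phones are fish.
Conclusion: All computers are fish.
Barbara syllogism (AAA-1): All A are B, All B are C → All A are C.
Middle term (phones) distributed in premise 2.

Valid


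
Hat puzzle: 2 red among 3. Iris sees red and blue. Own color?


Total red = 2, seen red = 1
Own red = 2 - 1 = 1
Iris's hat is red.

red


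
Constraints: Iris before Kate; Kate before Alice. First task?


Constraints: Iris before Kate; Kate before Alice
The first task can have nothing scheduled before it, so it must never appear on the right of a 'before'.
Tasks appearing after some 'before': Kate, Alice.
The only task not in that list is Iris → it is first.

Iris


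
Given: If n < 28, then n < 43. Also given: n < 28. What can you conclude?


Modus ponens: P → Q, P ⊢ Q
P: n < 28
Q: n < 43
We have P → Q and P is true.
By modus ponens, Q must be true.

n < 43


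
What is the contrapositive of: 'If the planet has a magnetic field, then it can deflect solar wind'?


Original: If the planet has a magnetic field, then it can deflect solar wind
Contrapositive: If ¬Q, then ¬P
Negate Q: not (it can deflect solar wind)
Negate P: not (the planet has a magnetic field)

If not (it can deflect solar wind), then not (the planet has a magnetic field).


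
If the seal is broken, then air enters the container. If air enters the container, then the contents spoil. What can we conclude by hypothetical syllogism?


Hypothetical syllogism: P → Q, Q → R ⊢ P → R
Premise 1: the seal is broken → air enters the container
Premise 2: air enters the container → the contents spoil
Chain the implications: the middle term (air enters the container) links the two.
Conclusion: If the seal is broken, then the contents spoil.

If the seal is broken, then the contents spoil.


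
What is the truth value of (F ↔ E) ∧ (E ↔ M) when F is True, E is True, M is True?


F = True, E = True, M = True
Step 1: F ↔ E is true when F and E have the same value. Result: True
Step 2: E ↔ M is true when E and M have the same value. Result: True
Step 3: True ∧ True = True

True


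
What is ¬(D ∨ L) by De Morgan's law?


De Morgan's law: ¬(P ∨ Q) ≡ ¬P ∧ ¬Q
¬(D ∨ L) = ¬D ∧ ¬L

¬D ∧ ¬L


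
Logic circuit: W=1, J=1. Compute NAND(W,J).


W AND J = 1
NOT(1) = 0

0


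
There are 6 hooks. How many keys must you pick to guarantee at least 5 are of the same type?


Pigeonhole: to guarantee k in one of n categories, need (k-1)×n + 1.
k = 5, n = 6
Minimum = (5-1) × 6 + 1 = 4 × 6 + 1

25


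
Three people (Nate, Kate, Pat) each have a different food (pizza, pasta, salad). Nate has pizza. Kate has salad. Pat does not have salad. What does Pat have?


From clues:
  Nate → pizza
  Kate → salad
By elimination, Pat gets the remaining.

pasta


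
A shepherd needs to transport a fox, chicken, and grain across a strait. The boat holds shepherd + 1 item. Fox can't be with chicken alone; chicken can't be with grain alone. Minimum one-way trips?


1. shepherd+chicken → 2. shepherd ← 3. shepherd+fox → 4. shepherd+chicken ← 5. shepherd+grain → 6. shepherd ← 7. shepherd+chicken →
Minimum trips = 7

7


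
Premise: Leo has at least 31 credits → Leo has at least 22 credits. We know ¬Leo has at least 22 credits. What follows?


Modus tollens: P → Q, ¬Q ⊢ ¬P
P: Leo has at least 31 credits
Q: Leo has at least 22 credits
We have P → Q and Q is false.
By modus tollens, P must be false.

It is not the case that Leo has at least 31 credits


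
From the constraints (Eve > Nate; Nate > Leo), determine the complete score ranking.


Constraints: Eve > Nate; Nate > Leo
Method: at each step, the next-highest is the one remaining person who never appears on the smaller side of a constraint between remaining people.
  Step 1: remaining {Leo, Eve, Nate}; on the smaller side: {Leo, Nate} → Eve is next (Eve > Nate).
  Step 2: remaining {Leo, Nate}; on the smaller side: {Leo} → Nate is next (Nate > Leo).
  Step 3: only Leo remains → lowest.
Final ranking (highest to lowest):

Eve > Nate > Leo


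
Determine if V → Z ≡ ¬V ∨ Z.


Expression 1: V → Z
Expression 2: ¬V ∨ Z
Truth table (V Z | Expr1 Expr2):
  T T |   T     T
  T F |   F     F
  F T |   T     T
  F F |   T     T
All 4 rows agree, so the expressions are logically equivalent.

Yes


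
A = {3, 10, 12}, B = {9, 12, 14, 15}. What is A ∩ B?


A = {3, 10, 12}
B = {9, 12, 14, 15}
Operation: intersection
Elements in both: 12

{12}


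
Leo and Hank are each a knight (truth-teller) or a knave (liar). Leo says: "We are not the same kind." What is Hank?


Leo says: "We are not the same kind."
Case 1: Leo is a Knight (truth-teller)
  Statement is true → they ARE different → Hank is a Knave
Case 2: Leo is a Knave (liar)
  Statement is false → they are NOT different → Hank is a Knave
In both cases, Hank is a Knave.

Knave


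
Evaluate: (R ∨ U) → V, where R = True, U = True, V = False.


R = True, U = True, V = False
Step 1: R ∨ U = True OR True = True
Step 2: (True) → V: false only when antecedent=True and V=False.
Result: False

False


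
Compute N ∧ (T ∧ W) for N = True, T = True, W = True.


N = True, T = True, W = True
Step 1: T ∧ W = True AND True = True
Step 2: N ∧ True = True AND True = True
AND is true only when ALL operands are true.

True


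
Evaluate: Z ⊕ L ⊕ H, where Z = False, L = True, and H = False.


Z = False, L = True, H = False
Step 1: Z ⊕ L = False XOR True = True
Step 2: True ⊕ H = True XOR False = True
XOR is true when an odd number of operands are true.

True


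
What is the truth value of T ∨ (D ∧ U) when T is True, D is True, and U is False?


T = True, D = True, U = False
Step 1: D ∧ U = True AND False = False
Step 2: T ∨ False = True OR False = True
AND evaluated first (higher precedence); then OR applied.

True


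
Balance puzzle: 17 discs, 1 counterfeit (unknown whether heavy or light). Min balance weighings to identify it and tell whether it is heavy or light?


Let n = 17. 34 possibilities (n discs × lighter/heavier); each weighing has 3 outcomes.
Bound for k weighings: say the first weighing puts j discs on each pan. If it tips, the 2j weighed discs remain suspects (each with a known direction) and k-1 weighings give 3^(k-1) outcomes; 3^(k-1) is odd, so 2j ≤ 3^(k-1) - 1. If it balances, the n - 2j unweighed discs remain with direction unknown: 2(n - 2j) ≤ 3^(k-1) - 1 by the same parity argument. Adding, n ≤ (3^(k-1) - 1) + (3^(k-1) - 1)/2 = (3^k - 3)/2, and the classical three-group strategy achieves this (3 discs in 2 weighings, 12 in 3, 39 in 4, 120 in 5).
So we need the smallest k with (3^k - 3)/2 ≥ 17.
k = 3: (3^3 - 3)/2 = 12 < 17 ✗
k = 4: (3^4 - 3)/2 = 39 ≥ 17 ✓

4


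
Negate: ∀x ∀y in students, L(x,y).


Original: ∀x ∀y L(x,y)
Rule: ¬∀→∃, ¬∃→∀, negate predicate.
Negation: ∃x ∃y ¬L(x,y)

∃x ∃y ¬L(x,y)


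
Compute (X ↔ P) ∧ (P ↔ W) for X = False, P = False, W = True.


X = False, P = False, W = True
Step 1: X ↔ P is true when X and P have the same value. Result: True
Step 2: P ↔ W is true when P and W have the same value. Result: False
Step 3: True ∧ False = False

False


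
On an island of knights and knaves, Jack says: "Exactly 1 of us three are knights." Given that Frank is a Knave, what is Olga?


Jack claims exactly 1 knights among Jack, Frank, Olga.
Given: Frank is a Knave.

Case 1: Jack is a Knight (tells truth)
  Then exactly 1 of the three are knights.
  Counting Jack, Frank: 1 knight(s) so far. Need 0 more → Olga = Knave.
Case 2: Jack is a Knave (lies)
  Then the count is NOT 1.
  If Olga = Knight, count = 1 = 1 → claim would be true, contradicts lie.
  If Olga = Knave, count = 0 ≠ 1 → lie confirmed ✓

Olga is a Knave.

Knave


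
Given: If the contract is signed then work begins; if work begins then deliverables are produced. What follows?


Hypothetical syllogism: P → Q, Q → R ⊢ P → R
Premise 1: the contract is signed → work begins
Premise 2: work begins → deliverables are produced
Chain the implications: the middle term (work begins) links the two.
Conclusion: If the contract is signed, then deliverables are produced.

If the contract is signed, then deliverables are produced.


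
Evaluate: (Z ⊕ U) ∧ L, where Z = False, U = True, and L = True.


Z = False, U = True, L = True
Step 1: Z ⊕ U = False XOR True = True
Step 2: True ∧ L = True AND True = True
XOR true when exactly one of Z,U is true; then AND with L.

True


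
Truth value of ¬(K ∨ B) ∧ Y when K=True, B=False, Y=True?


K = True, B = False, Y = True
Expression: ¬(K ∨ B) ∧ Y
Step 1: K ∨ B = True OR False = True
Step 2: ¬(K ∨ B) = NOT True = False
Step 3: (False) ∧ Y = False AND True = False

False


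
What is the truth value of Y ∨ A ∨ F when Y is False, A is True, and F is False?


Y = False, A = True, F = False
Step 1: Y ∨ A = False OR True = True
Step 2: True ∨ F = True OR False = True
OR is true when at least one operand is true.

True


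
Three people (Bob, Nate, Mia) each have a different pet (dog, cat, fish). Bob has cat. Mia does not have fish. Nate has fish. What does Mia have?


From clues:
  Nate → fish
  Bob → cat
By elimination, Mia gets the remaining.

dog


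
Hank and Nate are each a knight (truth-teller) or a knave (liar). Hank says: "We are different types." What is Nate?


Hank says: "We are different types."
Case 1: Hank is a Knight (truth-teller)
  Statement is true → they ARE different → Nate is a Knave
Case 2: Hank is a Knave (liar)
  Statement is false → they are NOT different → Nate is a Knave
In both cases, Nate is a Knave.

Knave


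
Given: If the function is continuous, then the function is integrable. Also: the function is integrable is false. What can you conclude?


Modus tollens: P → Q, ¬Q ⊢ ¬P
P: the function is continuous
Q: the function is integrable
We have P → Q and Q is false.
By modus tollens, P must be false.

It is not the case that the function is continuous


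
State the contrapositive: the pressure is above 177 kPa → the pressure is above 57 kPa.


Original: If the pressure is above 177 kPa, then the pressure is above 57 kPa
Contrapositive: If ¬Q, then ¬P
Negate Q: not (the pressure is above 57 kPa)
Negate P: not (the pressure is above 177 kPa)

If not (the pressure is above 57 kPa), then not (the pressure is above 177 kPa).


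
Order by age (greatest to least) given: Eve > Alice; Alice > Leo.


Constraints: Eve > Alice; Alice > Leo
Method: at each step, the next-highest is the one remaining person who never appears on the smaller side of a constraint between remaining people.
  Step 1: remaining {Alice, Leo, Eve}; on the smaller side: {Alice, Leo} → Eve is next (Eve > Alice).
  Step 2: remaining {Alice, Leo}; on the smaller side: {Leo} → Alice is next (Alice > Leo).
  Step 3: only Leo remains → lowest.
Final ranking (highest to lowest):

Eve > Alice > Leo


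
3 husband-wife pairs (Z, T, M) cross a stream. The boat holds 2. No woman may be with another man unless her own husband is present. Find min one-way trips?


Label couples Z, T, M (H = husband, W = wife).
Counting alone: 6 people, the boat carries 2 and someone must bring it back, so each round trip nets at most +1 on the far side until the last crossing → at least 9 trips. The jealousy constraint makes 9 impossible; the shortest valid schedule has 11:
1. WZ+WT →  (far: WZ,WT; near: HZ,HT,HM,WM)
2. WZ ←       (far: WT; near: HZ,HT,HM,WZ,WM)
3. WZ+WM →  (far: WZ,WT,WM; near: HZ,HT,HM)
4. WZ ←       (far: WT,WM; near: HZ,HT,HM,WZ)
5. HT+HM →  (far: HT,WT,HM,WM; near: HZ,WZ)
6. HT+WT ←  (far: HM,WM; near: HZ,WZ,HT,WT)
7. HZ+HT →  (far: HZ,HT,HM,WM; near: WZ,WT)
8. WM ←       (far: HZ,HT,HM; near: WZ,WT,WM)
9. WZ+WT →  (far: HZ,WZ,HT,WT,HM; near: WM)
10. HM ←      (far: HZ,WZ,HT,WT; near: HM,WM)
11. HM+WM → (far: all six; near: empty)
In every state each wife is either with her husband or with no other man.
Minimum trips = 11

11


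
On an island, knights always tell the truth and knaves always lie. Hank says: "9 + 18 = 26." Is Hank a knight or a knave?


Statement: "9 + 18 = 26."
Actual: 9 + 18 = 27
Claimed: 26
Statement is FALSE → Hank lies → Knave

Knave


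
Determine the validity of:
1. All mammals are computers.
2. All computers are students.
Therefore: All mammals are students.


Premise 1: All mammals are computers.
Premise 2: All computers are students.
Conclusion: All mammals are students.
Barbara syllogism (AAA-1): All A are B, All B are C → All A are C.
Middle term (computers) distributed in premise 2.

Valid


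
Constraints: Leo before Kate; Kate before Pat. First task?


Constraints: Leo before Kate; Kate before Pat
The first task can have nothing scheduled before it, so it must never appear on the right of a 'before'.
Tasks appearing after some 'before': Kate, Pat.
The only task not in that list is Leo → it is first.

Leo


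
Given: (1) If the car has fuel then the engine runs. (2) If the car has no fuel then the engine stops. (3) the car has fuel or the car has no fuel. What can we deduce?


Constructive dilemma: (P → Q) ∧ (R → S), P ∨ R ⊢ Q ∨ S
Premise 1: the car has fuel → the engine runs
Premise 2: the car has no fuel → the engine stops
Premise 3: the car has fuel ∨ the car has no fuel
Case 1: Assuming the car has fuel, then by Premise 1, the engine runs.
Case 2: Assuming the car has no fuel, then by Premise 2, the engine stops.
Since one of the car has fuel or the car has no fuel must hold, we get the engine runs or the engine stops.

The engine runs or the engine stops.


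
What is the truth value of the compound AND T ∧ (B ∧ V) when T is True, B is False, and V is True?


T = True, B = False, V = True
Step 1: B ∧ V = False AND True = False
Step 2: T ∧ False = True AND False = False
AND is true only when ALL operands are true.

False


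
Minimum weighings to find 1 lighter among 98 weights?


Each weighing has 3 outcomes (left heavy / balance / right heavy), so k weighings distinguish at most 3^k cases; splitting into three near-equal groups achieves this.
Need 3^k ≥ 98: 3^4 = 81 < 98 ≤ 3^5 = 243
k = ⌈log₃(98)⌉ = 5

5


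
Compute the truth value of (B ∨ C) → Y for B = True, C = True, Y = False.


B = True, C = True, Y = False
Step 1: B ∨ C = True OR True = True
Step 2: (True) → Y: false only when antecedent=True and Y=False.
Result: False

False


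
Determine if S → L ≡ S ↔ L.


Expression 1: S → L
Expression 2: S ↔ L
Truth table (S L | Expr1 Expr2):
  T T |   T     T
  T F |   F     F
  F T |   T     F   ← differ
  F F |   T     T
Counterexample: S=F, L=T gives Expr1 = T but Expr2 = F, so the expressions are NOT logically equivalent.

No


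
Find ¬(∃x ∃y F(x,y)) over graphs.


Original: ∃x ∃y F(x,y)
Rule: ¬∀→∃, ¬∃→∀, negate predicate.
Negation: ∀x ∀y ¬F(x,y)

∀x ∀y ¬F(x,y)


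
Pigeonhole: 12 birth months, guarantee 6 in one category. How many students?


Pigeonhole: to guarantee k in one of n categories, need (k-1)×n + 1.
k = 6, n = 12
Minimum = (6-1) × 12 + 1 = 5 × 12 + 1

61


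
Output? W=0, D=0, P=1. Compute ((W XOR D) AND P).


W XOR D = 0^0 = 0
0 AND 1 = 0

0


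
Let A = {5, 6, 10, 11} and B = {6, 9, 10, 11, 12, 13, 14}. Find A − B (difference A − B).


A = {5, 6, 10, 11}
B = {6, 9, 10, 11, 12, 13, 14}
Operation: difference A − B
In A but not B: 5

{5}


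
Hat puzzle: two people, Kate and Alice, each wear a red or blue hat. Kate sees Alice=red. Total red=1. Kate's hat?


Total red = 1, Alice = red
Red accounted for: 1
Remaining for Kate: 0
Kate's hat is blue.

blue


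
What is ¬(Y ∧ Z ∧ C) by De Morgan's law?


De Morgan's law: ¬(P ∧ Q ∧ R) ≡ ¬P ∨ ¬Q ∨ ¬R
¬(Y ∧ Z ∧ C) = ¬Y ∨ ¬Z ∨ ¬C

¬Y ∨ ¬Z ∨ ¬C


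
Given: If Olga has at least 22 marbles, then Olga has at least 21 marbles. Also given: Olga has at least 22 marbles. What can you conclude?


Modus ponens: P → Q, P ⊢ Q
P: Olga has at least 22 marbles
Q: Olga has at least 21 marbles
We have P → Q and P is true.
By modus ponens, Q must be true.

Olga has at least 21 marbles


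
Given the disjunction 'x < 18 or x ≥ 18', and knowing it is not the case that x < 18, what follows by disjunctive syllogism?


Disjunctive syllogism: P ∨ Q, ¬P ⊢ Q
Disjunction: x < 18 ∨ x ≥ 18
We know it is not the case that x < 18.
By disjunctive syllogism, the other disjunct must be true.

x ≥ 18


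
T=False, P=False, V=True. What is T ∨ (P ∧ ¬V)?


T = False, P = False, V = True
Expression: T ∨ (P ∧ ¬V)
Step 1: ¬V = NOT True = False
Step 2: P ∧ ¬V = False AND False = False
Step 3: T ∨ (False) = False OR False = False

False


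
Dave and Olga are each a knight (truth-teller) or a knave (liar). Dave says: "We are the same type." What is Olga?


Dave says: "We are the same type."
Case 1: Dave is a Knight (truth-teller)
  Statement is true → they ARE the same → Olga is also a Knight
Case 2: Dave is a Knave (liar)
  Statement is false → they are NOT the same → Olga is a Knight
In both cases, Olga is a Knight.

Knight


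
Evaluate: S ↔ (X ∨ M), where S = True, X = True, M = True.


S = True, X = True, M = True
Step 1: X ∨ M = True OR True = True
Step 2: S ↔ (True): true when both sides have same truth value.
Result: True ↔ True = True

True


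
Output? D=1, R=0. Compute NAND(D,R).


D AND R = 0
NOT(0) = 1

1


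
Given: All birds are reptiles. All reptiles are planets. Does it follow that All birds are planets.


Premise 1: All birds are reptiles.
Premise 2: All reptiles are planets.
Conclusion: All birds are planets.
Barbara syllogism (AAA-1): All A are B, All B are C → All A are C.
Middle term (reptiles) distributed in premise 2.

Valid


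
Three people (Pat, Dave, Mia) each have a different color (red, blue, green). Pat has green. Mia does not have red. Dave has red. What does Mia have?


From clues:
  Pat → green
  Dave → red
By elimination, Mia gets the remaining.

blue


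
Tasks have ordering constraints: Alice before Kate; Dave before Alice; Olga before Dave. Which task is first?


Constraints: Alice before Kate; Dave before Alice; Olga before Dave
The first task can have nothing scheduled before it, so it must never appear on the right of a 'before'.
Tasks appearing after some 'before': Kate, Alice, Dave.
The only task not in that list is Olga → it is first.

Olga


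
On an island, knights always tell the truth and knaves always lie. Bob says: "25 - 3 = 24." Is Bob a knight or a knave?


Statement: "25 - 3 = 24."
Actual: 25 - 3 = 22
Claimed: 24
Statement is FALSE → Bob lies → Knave

Knave


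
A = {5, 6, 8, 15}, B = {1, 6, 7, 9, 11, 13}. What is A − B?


A = {5, 6, 8, 15}
B = {1, 6, 7, 9, 11, 13}
Operation: difference A − B
In A but not B: 5, 8, 15

{5, 8, 15}


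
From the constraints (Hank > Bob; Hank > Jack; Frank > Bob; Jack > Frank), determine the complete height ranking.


Constraints: Hank > Bob; Hank > Jack; Frank > Bob; Jack > Frank
Method: at each step, the next-highest is the one remaining person who never appears on the smaller side of a constraint between remaining people.
  Step 1: remaining {Jack, Frank, Hank, Bob}; on the smaller side: {Jack, Frank, Bob} → Hank is next (Hank > Bob; Hank > Jack).
  Step 2: remaining {Jack, Frank, Bob}; on the smaller side: {Frank, Bob} → Jack is next (Jack > Frank).
  Step 3: remaining {Frank, Bob}; on the smaller side: {Bob} → Frank is next (Frank > Bob).
  Step 4: only Bob remains → lowest.
Final ranking (highest to lowest):

Hank > Jack > Frank > Bob


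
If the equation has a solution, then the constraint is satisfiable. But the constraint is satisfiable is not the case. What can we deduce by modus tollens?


Modus tollens: P → Q, ¬Q ⊢ ¬P
P: the equation has a solution
Q: the constraint is satisfiable
We have P → Q and Q is false.
By modus tollens, P must be false.

It is not the case that the equation has a solution


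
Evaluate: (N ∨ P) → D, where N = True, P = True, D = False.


N = True, P = True, D = False
Step 1: N ∨ P = True OR True = True
Step 2: (True) → D: false only when antecedent=True and D=False.
Result: False

False


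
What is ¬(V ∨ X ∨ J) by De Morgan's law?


De Morgan's law: ¬(P ∨ Q ∨ R) ≡ ¬P ∧ ¬Q ∧ ¬R
¬(V ∨ X ∨ J) = ¬V ∧ ¬X ∧ ¬J

¬V ∧ ¬X ∧ ¬J


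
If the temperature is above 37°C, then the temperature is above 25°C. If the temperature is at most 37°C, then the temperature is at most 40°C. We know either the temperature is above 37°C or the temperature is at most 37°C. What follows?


Constructive dilemma: (P → Q) ∧ (R → S), P ∨ R ⊢ Q ∨ S
Premise 1: the temperature is above 37°C → the temperature is above 25°C
Premise 2: the temperature is at most 37°C → the temperature is at most 40°C
Premise 3: the temperature is above 37°C ∨ the temperature is at most 37°C
Case 1: Assuming the temperature is above 37°C, then by Premise 1, the temperature is above 25°C.
Case 2: Assuming the temperature is at most 37°C, then by Premise 2, the temperature is at most 40°C.
Since one of the temperature is above 37°C or the temperature is at most 37°C must hold, we get the temperature is above 25°C or the temperature is at most 40°C.

The temperature is above 25°C or the temperature is at most 40°C.


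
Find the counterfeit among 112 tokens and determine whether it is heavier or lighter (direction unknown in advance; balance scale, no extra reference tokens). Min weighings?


Let n = 112. 224 possibilities (n tokens × lighter/heavier); each weighing has 3 outcomes.
Bound for k weighings: say the first weighing puts j tokens on each pan. If it tips, the 2j weighed tokens remain suspects (each with a known direction) and k-1 weighings give 3^(k-1) outcomes; 3^(k-1) is odd, so 2j ≤ 3^(k-1) - 1. If it balances, the n - 2j unweighed tokens remain with direction unknown: 2(n - 2j) ≤ 3^(k-1) - 1 by the same parity argument. Adding, n ≤ (3^(k-1) - 1) + (3^(k-1) - 1)/2 = (3^k - 3)/2, and the classical three-group strategy achieves this (3 tokens in 2 weighings, 12 in 3, 39 in 4, 120 in 5).
So we need the smallest k with (3^k - 3)/2 ≥ 112.
k = 4: (3^4 - 3)/2 = 39 < 112 ✗
k = 5: (3^5 - 3)/2 = 120 ≥ 112 ✓

5


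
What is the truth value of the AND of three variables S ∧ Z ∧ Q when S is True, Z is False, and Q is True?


S = True, Z = False, Q = True
Step 1: S ∧ Z = True AND False = False
Step 2: (False) ∧ Q = (False) AND True = False
AND is true only when ALL operands are true.

False


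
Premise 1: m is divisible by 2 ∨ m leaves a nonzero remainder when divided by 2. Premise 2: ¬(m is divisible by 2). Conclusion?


Disjunctive syllogism: P ∨ Q, ¬P ⊢ Q
Disjunction: m is divisible by 2 ∨ m leaves a nonzero remainder when divided by 2
We know it is not the case that m is divisible by 2.
By disjunctive syllogism, the other disjunct must be true.

m leaves a nonzero remainder when divided by 2


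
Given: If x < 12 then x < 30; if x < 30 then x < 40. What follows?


Hypothetical syllogism: P → Q, Q → R ⊢ P → R
Premise 1: x < 12 → x < 30
Premise 2: x < 30 → x < 40
Chain the implications: the middle term (x < 30) links the two.
Conclusion: If x < 12, then x < 40.

If x < 12, then x < 40.


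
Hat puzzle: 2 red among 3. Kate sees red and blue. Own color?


Total red = 2, seen red = 1
Own red = 2 - 1 = 1
Kate's hat is red.

red


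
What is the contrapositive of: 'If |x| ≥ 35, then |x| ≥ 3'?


Original: If |x| ≥ 35, then |x| ≥ 3
Contrapositive: If ¬Q, then ¬P
Negate Q: not (|x| ≥ 3)
Negate P: not (|x| ≥ 35)

If not (|x| ≥ 3), then not (|x| ≥ 35).


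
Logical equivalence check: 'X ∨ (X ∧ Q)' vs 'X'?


Expression 1: X ∨ (X ∧ Q)
Expression 2: X
Truth table (X Q | Expr1 Expr2):
  T T |   T     T
  T F |   T     T
  F T |   F     F
  F F |   F     F
All 4 rows agree, so the expressions are logically equivalent.

Yes


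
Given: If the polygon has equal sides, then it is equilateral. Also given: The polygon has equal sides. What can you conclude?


Modus ponens: P → Q, P ⊢ Q
P: the polygon has equal sides
Q: it is equilateral
We have P → Q and P is true.
By modus ponens, Q must be true.

It is equilateral


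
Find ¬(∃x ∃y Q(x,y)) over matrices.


Original: ∃x ∃y Q(x,y)
Rule: ¬∀→∃, ¬∃→∀, negate predicate.
Negation: ∀x ∀y ¬Q(x,y)

∀x ∀y ¬Q(x,y)


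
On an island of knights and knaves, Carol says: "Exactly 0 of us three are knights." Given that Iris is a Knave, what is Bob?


Carol claims exactly 0 knights among Carol, Iris, Bob.
Given: Iris is a Knave.

Case 1: Carol is a Knight (tells truth)
  Then exactly 0 of the three are knights.
  Counting Carol, Iris: 1 knight(s) so far. Need -1 more → impossible.
Case 2: Carol is a Knave (lies)
  Then the count is NOT 0.
  If Bob = Knave, count = 0 = 0 → claim would be true, contradicts lie.
  If Bob = Knight, count = 1 ≠ 0 → lie confirmed ✓

Bob is a Knight.

Knight


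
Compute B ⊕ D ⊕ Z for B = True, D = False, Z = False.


B = True, D = False, Z = False
Step 1: B ⊕ D = True XOR False = True
Step 2: True ⊕ Z = True XOR False = True
XOR is true when an odd number of operands are true.

True


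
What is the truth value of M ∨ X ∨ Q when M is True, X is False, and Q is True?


M = True, X = False, Q = True
Step 1: M ∨ X = True OR False = True
Step 2: True ∨ Q = True OR True = True
OR is true when at least one operand is true.

True


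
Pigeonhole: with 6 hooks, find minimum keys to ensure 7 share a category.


Pigeonhole: to guarantee k in one of n categories, need (k-1)×n + 1.
k = 7, n = 6
Minimum = (7-1) × 6 + 1 = 6 × 6 + 1

37
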